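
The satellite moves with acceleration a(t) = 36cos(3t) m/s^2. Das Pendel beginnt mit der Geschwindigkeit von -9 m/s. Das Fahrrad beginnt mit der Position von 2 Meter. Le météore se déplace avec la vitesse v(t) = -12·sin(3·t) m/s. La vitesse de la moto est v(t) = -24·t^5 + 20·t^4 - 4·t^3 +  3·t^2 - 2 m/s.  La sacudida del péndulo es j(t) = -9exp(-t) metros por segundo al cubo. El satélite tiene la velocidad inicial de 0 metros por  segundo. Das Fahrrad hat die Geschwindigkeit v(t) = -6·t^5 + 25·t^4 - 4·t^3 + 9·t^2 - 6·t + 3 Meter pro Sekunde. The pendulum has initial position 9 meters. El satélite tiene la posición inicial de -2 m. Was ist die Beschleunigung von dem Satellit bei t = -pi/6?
Wir haben die Beschleunigung a(t) = 36·cos(3·t). Durch Einsetzen von t = -pi/6: a(-pi/6) = 0.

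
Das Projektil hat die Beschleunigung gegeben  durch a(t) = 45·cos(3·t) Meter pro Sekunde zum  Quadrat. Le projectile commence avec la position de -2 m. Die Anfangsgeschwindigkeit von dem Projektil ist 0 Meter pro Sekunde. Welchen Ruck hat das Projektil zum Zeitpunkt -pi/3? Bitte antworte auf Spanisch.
Debemos derivar nuestra ecuación de la aceleración a(t) = 45·cos(3·t) 1 vez. Tomando d/dt de a(t), encontramos j(t) = -135·sin(3·t). Tenemos la sacudida j(t) = -135·sin(3·t). Sustituyendo t = -pi/3: j(-pi/3) = 0.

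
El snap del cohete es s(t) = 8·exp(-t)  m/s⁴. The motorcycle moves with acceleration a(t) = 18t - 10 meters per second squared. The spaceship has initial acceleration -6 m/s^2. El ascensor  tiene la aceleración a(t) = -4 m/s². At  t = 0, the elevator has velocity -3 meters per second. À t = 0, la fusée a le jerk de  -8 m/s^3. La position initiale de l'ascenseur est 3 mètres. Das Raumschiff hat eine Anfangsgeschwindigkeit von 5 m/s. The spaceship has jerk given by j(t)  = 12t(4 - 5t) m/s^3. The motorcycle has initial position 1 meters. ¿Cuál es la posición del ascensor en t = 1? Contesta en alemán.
Um dies zu lösen, müssen wir 2 Integrale unserer Gleichung für die Beschleunigung a(t) = -4 finden. Mit ∫a(t)dt und Anwendung von v(0) = -3, finden wir v(t) = -4·t - 3. Das Integral von der Geschwindigkeit, mit x(0) = 3, ergibt die Position: x(t) = -2·t^2 - 3·t + 3. Mit x(t) = -2·t^2 - 3·t + 3 und Einsetzen von t = 1, finden wir x = -2.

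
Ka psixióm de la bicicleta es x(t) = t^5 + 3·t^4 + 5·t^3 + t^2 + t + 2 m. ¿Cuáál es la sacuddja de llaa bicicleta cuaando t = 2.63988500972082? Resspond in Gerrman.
Um dies zu lösen, müssen wir 3 Ableitungen unserer Gleichung für die Position x(t) = t^5 + 3·t^4 + 5·t^3 + t^2 + t + 2 nehmen. Durch Ableiten von der Position erhalten wir die Geschwindigkeit: v(t) = 5·t^4 + 12·t^3 + 15·t^2 + 2·t + 1. Mit d/dt von v(t) finden wir a(t) = 20·t^3 + 36·t^2 + 30·t + 2. Durch Ableiten von der Beschleunigung erhalten wir den Ruck: j(t) = 60·t^2 + 72·t + 30. Mit j(t) = 60·t^2 + 72·t + 30 und Einsetzen von t = 2.63988500972082, finden wir j = 638.211292572821.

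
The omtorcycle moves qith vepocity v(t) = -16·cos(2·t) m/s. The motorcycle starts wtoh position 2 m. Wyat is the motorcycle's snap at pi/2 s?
Starting from velocity v(t) = -16·cos(2·t), we take 3 derivatives. Differentiating velocity, we get acceleration: a(t) = 32·sin(2·t). Differentiating acceleration, we get jerk: j(t) = 64·cos(2·t). Differentiating jerk, we get snap: s(t) = -128·sin(2·t). We have snap s(t) = -128·sin(2·t). Substituting t = pi/2: s(pi/2) = 0.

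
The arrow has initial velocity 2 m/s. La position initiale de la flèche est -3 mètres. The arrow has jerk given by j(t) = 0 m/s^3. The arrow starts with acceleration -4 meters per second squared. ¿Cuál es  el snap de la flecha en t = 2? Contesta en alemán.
Um dies zu lösen, müssen wir 1 Ableitung unserer Gleichung für den Ruck j(t) = 0 nehmen. Die Ableitung von dem Ruck ergibt den Snap: s(t) = 0. Mit s(t) = 0 und Einsetzen von t = 2, finden wir s = 0.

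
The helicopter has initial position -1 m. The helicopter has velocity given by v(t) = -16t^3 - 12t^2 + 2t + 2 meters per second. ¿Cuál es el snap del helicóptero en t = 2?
Para resolver esto, necesitamos tomar 3 derivadas de nuestra ecuación de la velocidad v(t) = -16·t^3 - 12·t^2 + 2·t + 2. Tomando d/dt de v(t), encontramos a(t) = -48·t^2 - 24·t + 2. Tomando d/dt de a(t), encontramos j(t) = -96·t - 24. La derivada de la sacudida da el snap: s(t) = -96. Usando s(t) = -96 y sustituyendo t = 2, encontramos s = -96.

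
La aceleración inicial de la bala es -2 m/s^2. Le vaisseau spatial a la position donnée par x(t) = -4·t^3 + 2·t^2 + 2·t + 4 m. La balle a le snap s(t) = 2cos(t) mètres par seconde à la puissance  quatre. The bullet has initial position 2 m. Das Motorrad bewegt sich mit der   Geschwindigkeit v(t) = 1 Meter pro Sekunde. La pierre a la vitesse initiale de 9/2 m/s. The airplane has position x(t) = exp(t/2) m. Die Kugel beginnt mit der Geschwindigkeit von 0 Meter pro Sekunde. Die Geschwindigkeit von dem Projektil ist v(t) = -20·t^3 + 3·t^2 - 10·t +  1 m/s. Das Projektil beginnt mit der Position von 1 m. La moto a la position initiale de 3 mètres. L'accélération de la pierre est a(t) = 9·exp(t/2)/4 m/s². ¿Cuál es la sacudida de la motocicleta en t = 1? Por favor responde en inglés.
We must differentiate our velocity equation v(t) = 1 2 times. Taking d/dt of v(t), we find a(t) = 0. Differentiating acceleration, we get jerk: j(t) = 0. Using j(t) = 0 and substituting t = 1, we find j = 0.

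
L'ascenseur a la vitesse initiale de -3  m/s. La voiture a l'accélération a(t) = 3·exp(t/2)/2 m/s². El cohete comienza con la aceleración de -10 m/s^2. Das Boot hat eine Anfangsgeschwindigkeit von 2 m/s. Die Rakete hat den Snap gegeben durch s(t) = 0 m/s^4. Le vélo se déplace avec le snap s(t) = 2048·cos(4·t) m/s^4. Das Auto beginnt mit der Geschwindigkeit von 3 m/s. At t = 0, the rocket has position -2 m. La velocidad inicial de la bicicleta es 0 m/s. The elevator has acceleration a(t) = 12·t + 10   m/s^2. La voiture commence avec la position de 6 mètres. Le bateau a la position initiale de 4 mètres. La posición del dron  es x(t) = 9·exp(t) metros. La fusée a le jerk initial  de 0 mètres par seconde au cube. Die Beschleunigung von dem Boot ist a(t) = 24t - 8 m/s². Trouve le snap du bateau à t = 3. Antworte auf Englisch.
To solve this, we need to take 2 derivatives of our acceleration equation a(t) = 24·t - 8. Taking d/dt of a(t), we find j(t) = 24. The derivative of jerk gives snap: s(t) = 0. From the given snap equation s(t) = 0, we substitute t = 3 to get s = 0.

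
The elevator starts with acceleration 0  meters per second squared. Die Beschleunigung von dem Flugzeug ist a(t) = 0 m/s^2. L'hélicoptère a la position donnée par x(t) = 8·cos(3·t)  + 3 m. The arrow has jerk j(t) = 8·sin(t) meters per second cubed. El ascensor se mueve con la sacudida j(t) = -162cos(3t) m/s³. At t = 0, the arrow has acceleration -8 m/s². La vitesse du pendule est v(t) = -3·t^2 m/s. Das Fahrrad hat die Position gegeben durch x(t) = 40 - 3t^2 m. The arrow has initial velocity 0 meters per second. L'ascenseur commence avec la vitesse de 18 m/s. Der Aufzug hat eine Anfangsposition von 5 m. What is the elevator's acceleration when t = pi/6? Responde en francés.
Pour résoudre ceci, nous devons prendre 1 intégrale de notre équation du jerk j(t) = -162·cos(3·t). En prenant ∫j(t)dt et en appliquant a(0) = 0, nous trouvons a(t) = -54·sin(3·t). De l'équation de l'accélération a(t) = -54·sin(3·t), nous substituons t = pi/6 pour obtenir a = -54.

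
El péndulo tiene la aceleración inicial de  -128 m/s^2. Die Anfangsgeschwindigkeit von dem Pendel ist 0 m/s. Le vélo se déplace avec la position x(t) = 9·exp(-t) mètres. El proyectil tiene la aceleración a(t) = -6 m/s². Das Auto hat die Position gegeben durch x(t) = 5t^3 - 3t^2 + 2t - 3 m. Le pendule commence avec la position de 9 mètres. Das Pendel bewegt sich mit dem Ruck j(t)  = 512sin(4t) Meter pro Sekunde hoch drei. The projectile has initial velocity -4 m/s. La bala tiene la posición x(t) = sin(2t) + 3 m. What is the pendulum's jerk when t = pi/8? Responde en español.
De la ecuación de la sacudida j(t) = 512·sin(4·t), sustituimos t = pi/8 para obtener j = 512.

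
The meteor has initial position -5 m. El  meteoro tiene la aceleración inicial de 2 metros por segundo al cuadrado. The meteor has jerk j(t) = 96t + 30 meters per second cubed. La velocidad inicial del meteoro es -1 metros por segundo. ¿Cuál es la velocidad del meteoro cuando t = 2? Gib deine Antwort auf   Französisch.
Nous devons intégrer notre équation du jerk j(t) = 96·t + 30 2 fois. En prenant ∫j(t)dt et en appliquant a(0) = 2, nous trouvons a(t) = 48·t^2 + 30·t + 2. En intégrant l'accélération et en utilisant la condition initiale v(0) = -1, nous obtenons v(t) = 16·t^3 + 15·t^2 + 2·t - 1. En utilisant v(t) = 16·t^3 + 15·t^2 + 2·t - 1 et en substituant t = 2, nous trouvons v = 191.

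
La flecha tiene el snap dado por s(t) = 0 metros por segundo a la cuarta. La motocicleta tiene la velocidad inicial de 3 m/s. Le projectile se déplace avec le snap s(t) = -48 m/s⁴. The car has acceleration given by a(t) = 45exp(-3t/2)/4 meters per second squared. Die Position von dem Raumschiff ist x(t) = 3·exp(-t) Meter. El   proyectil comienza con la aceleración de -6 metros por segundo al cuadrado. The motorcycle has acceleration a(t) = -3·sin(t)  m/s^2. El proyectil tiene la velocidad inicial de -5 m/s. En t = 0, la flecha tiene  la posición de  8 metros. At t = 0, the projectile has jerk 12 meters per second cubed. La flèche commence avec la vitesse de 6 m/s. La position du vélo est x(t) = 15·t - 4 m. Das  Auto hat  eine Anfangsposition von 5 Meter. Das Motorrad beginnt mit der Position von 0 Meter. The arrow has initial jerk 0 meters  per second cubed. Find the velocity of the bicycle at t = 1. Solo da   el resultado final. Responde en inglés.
The answer is 15.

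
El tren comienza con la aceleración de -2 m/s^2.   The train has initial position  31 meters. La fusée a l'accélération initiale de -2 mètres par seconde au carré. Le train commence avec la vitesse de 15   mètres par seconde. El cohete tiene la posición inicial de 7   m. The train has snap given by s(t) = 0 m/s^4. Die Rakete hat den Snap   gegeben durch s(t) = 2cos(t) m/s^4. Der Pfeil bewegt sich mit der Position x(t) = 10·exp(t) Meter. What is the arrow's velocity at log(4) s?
Starting from position x(t) = 10·exp(t), we take 1 derivative. Differentiating position, we get velocity: v(t) = 10·exp(t). From the given velocity equation v(t) = 10·exp(t), we substitute t = log(4) to get v = 40.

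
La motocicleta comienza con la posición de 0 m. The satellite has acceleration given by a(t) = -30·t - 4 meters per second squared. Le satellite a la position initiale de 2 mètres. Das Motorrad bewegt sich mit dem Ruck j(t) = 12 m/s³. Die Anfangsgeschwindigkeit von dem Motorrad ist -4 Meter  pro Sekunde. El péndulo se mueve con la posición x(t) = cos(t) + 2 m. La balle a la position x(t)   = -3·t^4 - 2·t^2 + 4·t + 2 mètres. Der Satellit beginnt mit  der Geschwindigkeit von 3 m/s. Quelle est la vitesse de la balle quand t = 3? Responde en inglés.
We must differentiate our position equation x(t) = -3·t^4 - 2·t^2 + 4·t + 2 1 time. Differentiating position, we get velocity: v(t) = -12·t^3 - 4·t + 4. From the given velocity equation v(t) = -12·t^3 - 4·t + 4, we substitute t = 3 to get v = -332.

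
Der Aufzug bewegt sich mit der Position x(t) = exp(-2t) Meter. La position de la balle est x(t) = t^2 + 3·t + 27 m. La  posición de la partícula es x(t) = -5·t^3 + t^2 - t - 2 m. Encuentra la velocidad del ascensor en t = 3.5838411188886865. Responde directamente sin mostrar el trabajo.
La respuesta es -0.00154221581279433.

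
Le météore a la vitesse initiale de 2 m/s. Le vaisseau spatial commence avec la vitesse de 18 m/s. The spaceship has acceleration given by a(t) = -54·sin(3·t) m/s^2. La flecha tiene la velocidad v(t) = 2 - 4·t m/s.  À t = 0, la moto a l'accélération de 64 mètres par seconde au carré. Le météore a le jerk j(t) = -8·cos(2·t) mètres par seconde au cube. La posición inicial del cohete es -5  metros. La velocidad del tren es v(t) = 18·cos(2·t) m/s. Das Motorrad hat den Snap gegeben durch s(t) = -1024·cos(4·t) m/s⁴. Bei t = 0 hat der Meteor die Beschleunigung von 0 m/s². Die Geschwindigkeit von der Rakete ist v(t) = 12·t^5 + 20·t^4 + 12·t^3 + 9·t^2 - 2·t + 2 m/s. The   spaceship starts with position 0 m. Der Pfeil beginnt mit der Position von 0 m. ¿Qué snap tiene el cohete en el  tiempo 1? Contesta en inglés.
To solve this, we need to take 3 derivatives of our velocity equation v(t) = 12·t^5 + 20·t^4 + 12·t^3 + 9·t^2 - 2·t + 2. Differentiating velocity, we get acceleration: a(t) = 60·t^4 + 80·t^3 + 36·t^2 + 18·t - 2. The derivative of acceleration gives jerk: j(t) = 240·t^3 + 240·t^2 + 72·t + 18. The derivative of jerk gives snap: s(t) = 720·t^2 + 480·t + 72. We have snap s(t) = 720·t^2 + 480·t + 72. Substituting t = 1: s(1) = 1272.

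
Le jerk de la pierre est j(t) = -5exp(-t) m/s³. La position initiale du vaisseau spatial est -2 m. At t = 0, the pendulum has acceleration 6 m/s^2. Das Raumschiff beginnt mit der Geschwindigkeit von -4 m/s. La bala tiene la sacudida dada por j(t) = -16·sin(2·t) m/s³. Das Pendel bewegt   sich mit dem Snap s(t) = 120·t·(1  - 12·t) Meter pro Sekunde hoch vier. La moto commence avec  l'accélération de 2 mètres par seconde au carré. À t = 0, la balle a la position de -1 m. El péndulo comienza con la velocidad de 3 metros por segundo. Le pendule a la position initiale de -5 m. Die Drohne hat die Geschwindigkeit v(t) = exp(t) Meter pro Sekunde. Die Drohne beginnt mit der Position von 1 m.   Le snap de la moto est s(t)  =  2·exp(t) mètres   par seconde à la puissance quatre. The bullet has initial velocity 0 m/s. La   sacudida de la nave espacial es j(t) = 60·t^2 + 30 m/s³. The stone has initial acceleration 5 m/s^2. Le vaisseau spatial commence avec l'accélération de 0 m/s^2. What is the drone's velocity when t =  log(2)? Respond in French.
Nous avons la vitesse v(t) = exp(t). En substituant t = log(2): v(log(2)) = 2.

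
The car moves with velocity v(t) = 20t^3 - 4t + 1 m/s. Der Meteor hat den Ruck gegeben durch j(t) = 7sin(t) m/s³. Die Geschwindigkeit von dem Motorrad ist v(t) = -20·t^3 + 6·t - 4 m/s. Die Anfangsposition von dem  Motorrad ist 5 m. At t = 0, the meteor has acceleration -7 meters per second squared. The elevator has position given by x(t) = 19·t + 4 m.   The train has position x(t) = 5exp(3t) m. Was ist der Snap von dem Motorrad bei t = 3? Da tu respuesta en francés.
En partant de la vitesse v(t) = -20·t^3 + 6·t - 4, nous prenons 3 dérivées. La dérivée de la vitesse donne l'accélération: a(t) = 6 - 60·t^2. En prenant d/dt de a(t), nous trouvons j(t) = -120·t. En prenant d/dt de j(t), nous trouvons s(t) = -120. Nous avons le snap s(t) = -120. En substituant t = 3: s(3) = -120.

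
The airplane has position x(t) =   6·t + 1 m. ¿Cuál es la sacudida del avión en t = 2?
Para resolver esto, necesitamos tomar 3 derivadas de nuestra ecuación de la posición x(t) = 6·t + 1. Derivando la posición, obtenemos la velocidad: v(t) = 6. Tomando d/dt de v(t), encontramos a(t) = 0. La derivada de la aceleración da la sacudida: j(t) = 0. Usando j(t) = 0 y sustituyendo t = 2, encontramos j = 0.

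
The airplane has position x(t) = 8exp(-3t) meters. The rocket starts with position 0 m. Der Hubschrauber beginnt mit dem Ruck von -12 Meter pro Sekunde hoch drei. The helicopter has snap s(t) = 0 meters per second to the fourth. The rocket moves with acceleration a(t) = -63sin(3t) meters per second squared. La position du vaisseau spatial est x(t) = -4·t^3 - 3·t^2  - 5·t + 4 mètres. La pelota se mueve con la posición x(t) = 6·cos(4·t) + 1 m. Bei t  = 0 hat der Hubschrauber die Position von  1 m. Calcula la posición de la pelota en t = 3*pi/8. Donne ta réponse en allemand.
Mit x(t) = 6·cos(4·t) + 1 und Einsetzen von t = 3*pi/8, finden wir x = 1.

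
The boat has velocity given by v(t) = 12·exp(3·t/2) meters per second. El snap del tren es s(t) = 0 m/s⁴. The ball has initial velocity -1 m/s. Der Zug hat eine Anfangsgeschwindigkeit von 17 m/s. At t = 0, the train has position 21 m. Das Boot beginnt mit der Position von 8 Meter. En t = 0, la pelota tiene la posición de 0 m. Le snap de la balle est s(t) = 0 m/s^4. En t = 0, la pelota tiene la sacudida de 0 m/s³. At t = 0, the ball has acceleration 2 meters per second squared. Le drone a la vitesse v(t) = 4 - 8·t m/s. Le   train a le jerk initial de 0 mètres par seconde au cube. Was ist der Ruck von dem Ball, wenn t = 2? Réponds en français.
Nous devons trouver la primitive de notre équation du snap s(t) = 0 1 fois. La primitive du snap, avec j(0) = 0, donne le jerk: j(t) = 0. Nous avons le jerk j(t) = 0. En substituant t = 2: j(2) = 0.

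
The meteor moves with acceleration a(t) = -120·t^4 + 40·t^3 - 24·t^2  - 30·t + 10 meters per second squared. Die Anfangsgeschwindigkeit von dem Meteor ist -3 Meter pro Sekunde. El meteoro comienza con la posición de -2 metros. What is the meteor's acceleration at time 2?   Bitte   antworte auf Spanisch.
Tenemos la aceleración a(t) = -120·t^4 + 40·t^3 - 24·t^2 - 30·t + 10. Sustituyendo t = 2: a(2) = -1746.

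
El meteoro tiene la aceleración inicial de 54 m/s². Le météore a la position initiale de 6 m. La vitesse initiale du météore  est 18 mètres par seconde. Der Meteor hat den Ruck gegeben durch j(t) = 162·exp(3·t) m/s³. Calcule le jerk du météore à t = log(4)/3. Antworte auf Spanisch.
Tenemos la sacudida j(t) = 162·exp(3·t). Sustituyendo t = log(4)/3: j(log(4)/3) = 648.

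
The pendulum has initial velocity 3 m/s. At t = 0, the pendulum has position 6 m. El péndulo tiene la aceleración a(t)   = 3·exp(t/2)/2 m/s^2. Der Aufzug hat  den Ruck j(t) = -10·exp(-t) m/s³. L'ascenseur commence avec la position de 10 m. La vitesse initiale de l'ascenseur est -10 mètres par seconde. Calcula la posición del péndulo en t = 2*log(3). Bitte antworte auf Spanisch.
Para resolver esto, necesitamos tomar 2 integrales de nuestra ecuación de la aceleración a(t) = 3·exp(t/2)/2. La antiderivada de la aceleración, con v(0) = 3, da la velocidad: v(t) = 3·exp(t/2). La integral de la velocidad es la posición. Usando x(0) = 6, obtenemos x(t) = 6·exp(t/2). De la ecuación de la posición x(t) = 6·exp(t/2), sustituimos t = 2*log(3) para obtener x = 18.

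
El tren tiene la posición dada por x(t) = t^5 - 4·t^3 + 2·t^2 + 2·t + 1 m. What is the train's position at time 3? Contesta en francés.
En utilisant x(t) = t^5 - 4·t^3 + 2·t^2 + 2·t + 1 et en substituant t = 3, nous trouvons x = 160.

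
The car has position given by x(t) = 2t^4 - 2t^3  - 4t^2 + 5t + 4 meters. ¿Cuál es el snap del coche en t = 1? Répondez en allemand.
Um dies zu lösen, müssen wir 4 Ableitungen unserer Gleichung für die Position x(t) = 2·t^4 - 2·t^3 - 4·t^2 + 5·t + 4 nehmen. Mit d/dt von x(t) finden wir v(t) = 8·t^3 - 6·t^2 - 8·t + 5. Durch Ableiten von der Geschwindigkeit erhalten wir die Beschleunigung: a(t) = 24·t^2 - 12·t - 8. Mit d/dt von a(t) finden wir j(t) = 48·t - 12. Durch Ableiten von dem Ruck erhalten wir den Snap: s(t) = 48. Wir haben den Snap s(t) = 48. Durch Einsetzen von t = 1: s(1) = 48.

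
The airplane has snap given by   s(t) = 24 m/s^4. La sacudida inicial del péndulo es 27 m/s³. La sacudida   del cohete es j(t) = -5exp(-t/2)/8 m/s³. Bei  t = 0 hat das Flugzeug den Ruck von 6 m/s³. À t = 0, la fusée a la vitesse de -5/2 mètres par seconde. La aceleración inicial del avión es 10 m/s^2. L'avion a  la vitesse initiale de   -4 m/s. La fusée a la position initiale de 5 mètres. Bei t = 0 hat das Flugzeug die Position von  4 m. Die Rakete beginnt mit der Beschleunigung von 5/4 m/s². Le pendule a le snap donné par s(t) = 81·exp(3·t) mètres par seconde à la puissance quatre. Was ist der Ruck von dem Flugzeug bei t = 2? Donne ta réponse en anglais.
To find the answer, we compute 1 antiderivative of s(t) = 24. The antiderivative of snap, with j(0) = 6, gives jerk: j(t) = 24·t + 6. We have jerk j(t) = 24·t + 6. Substituting t = 2: j(2) = 54.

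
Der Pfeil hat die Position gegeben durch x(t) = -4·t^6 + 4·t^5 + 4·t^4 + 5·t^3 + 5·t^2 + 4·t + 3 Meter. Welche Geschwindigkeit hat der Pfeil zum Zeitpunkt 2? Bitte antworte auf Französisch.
Pour résoudre ceci, nous devons prendre 1 dérivée de notre équation de la position x(t) = -4·t^6 + 4·t^5 + 4·t^4 + 5·t^3 + 5·t^2 + 4·t + 3. En dérivant la position, nous obtenons la vitesse: v(t) = -24·t^5 + 20·t^4 + 16·t^3 + 15·t^2 + 10·t + 4. Nous avons la vitesse v(t) = -24·t^5 + 20·t^4 + 16·t^3 + 15·t^2 + 10·t + 4. En substituant t = 2: v(2) = -236.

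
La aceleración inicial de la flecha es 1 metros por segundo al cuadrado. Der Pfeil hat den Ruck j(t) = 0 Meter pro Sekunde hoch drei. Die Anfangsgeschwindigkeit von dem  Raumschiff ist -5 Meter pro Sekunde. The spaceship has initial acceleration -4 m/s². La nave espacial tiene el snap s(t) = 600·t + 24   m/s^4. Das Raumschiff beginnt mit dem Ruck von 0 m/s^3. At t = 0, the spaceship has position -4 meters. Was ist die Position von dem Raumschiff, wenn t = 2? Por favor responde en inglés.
Starting from snap s(t) = 600·t + 24, we take 4 antiderivatives. Integrating snap and using the initial condition j(0) = 0, we get j(t) = 12·t·(25·t + 2). Taking ∫j(t)dt and applying a(0) = -4, we find a(t) = 100·t^3 + 12·t^2 - 4. The antiderivative of acceleration is velocity. Using v(0) = -5, we get v(t) = 25·t^4 + 4·t^3 - 4·t - 5. Integrating velocity and using the initial condition x(0) = -4, we get x(t) = 5·t^5 + t^4 - 2·t^2 - 5·t - 4. We have position x(t) = 5·t^5 + t^4 - 2·t^2 - 5·t - 4. Substituting t = 2: x(2) = 154.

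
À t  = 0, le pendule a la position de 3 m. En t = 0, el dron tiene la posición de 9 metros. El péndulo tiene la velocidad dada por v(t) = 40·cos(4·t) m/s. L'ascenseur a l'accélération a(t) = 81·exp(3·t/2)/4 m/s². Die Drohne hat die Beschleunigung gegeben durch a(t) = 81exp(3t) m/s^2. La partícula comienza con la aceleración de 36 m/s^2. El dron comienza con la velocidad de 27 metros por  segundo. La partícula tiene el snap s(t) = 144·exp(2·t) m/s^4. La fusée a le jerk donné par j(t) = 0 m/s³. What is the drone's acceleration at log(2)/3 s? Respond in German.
Aus der Gleichung für die Beschleunigung a(t) = 81·exp(3·t), setzen wir t = log(2)/3 ein und erhalten a = 162.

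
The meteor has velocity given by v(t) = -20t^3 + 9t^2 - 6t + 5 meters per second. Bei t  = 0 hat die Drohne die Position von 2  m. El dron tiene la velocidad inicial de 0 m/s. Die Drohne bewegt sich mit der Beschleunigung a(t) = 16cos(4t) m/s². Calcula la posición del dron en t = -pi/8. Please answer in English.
To solve this, we need to take 2 antiderivatives of our acceleration equation a(t) = 16·cos(4·t). The integral of acceleration is velocity. Using v(0) = 0, we get v(t) = 4·sin(4·t). Taking ∫v(t)dt and applying x(0) = 2, we find x(t) = 3 - cos(4·t). We have position x(t) = 3 - cos(4·t). Substituting t = -pi/8: x(-pi/8) = 3.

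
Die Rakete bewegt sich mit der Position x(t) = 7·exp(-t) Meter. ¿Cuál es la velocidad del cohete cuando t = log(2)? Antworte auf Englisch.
Starting from position x(t) = 7·exp(-t), we take 1 derivative. Differentiating position, we get velocity: v(t) = -7·exp(-t). Using v(t) = -7·exp(-t) and substituting t = log(2), we find v = -7/2.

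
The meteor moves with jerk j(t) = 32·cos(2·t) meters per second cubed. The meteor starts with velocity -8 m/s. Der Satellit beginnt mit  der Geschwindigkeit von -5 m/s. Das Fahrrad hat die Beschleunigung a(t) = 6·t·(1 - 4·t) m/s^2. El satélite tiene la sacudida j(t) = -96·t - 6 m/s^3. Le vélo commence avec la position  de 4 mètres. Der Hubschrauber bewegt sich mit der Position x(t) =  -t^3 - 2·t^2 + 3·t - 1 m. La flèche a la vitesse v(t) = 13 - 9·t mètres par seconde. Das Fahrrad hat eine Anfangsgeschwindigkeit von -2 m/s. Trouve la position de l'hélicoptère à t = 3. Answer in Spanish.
Tenemos la posición x(t) = -t^3 - 2·t^2 + 3·t - 1. Sustituyendo t = 3: x(3) = -37.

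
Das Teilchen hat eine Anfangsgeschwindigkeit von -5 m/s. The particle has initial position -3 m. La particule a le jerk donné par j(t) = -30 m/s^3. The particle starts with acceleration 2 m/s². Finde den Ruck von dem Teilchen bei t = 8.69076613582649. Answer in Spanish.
Usando j(t) = -30 y sustituyendo t = 8.69076613582649, encontramos j = -30.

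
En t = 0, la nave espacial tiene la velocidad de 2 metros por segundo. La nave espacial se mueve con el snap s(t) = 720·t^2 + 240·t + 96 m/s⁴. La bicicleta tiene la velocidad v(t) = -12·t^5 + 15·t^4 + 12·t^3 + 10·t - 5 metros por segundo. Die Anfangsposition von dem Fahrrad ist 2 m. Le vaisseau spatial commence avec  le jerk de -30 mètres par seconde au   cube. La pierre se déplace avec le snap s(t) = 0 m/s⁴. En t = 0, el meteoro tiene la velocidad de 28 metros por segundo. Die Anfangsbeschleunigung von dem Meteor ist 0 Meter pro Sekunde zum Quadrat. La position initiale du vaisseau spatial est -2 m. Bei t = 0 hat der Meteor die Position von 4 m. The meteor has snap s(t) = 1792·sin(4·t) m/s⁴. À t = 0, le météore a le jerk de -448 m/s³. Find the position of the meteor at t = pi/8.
We must find the antiderivative of our snap equation s(t) = 1792·sin(4·t) 4 times. Taking ∫s(t)dt and applying j(0) = -448, we find j(t) = -448·cos(4·t). The antiderivative of jerk is acceleration. Using a(0) = 0, we get a(t) = -112·sin(4·t). Finding the antiderivative of a(t) and using v(0) = 28: v(t) = 28·cos(4·t). The antiderivative of velocity, with x(0) = 4, gives position: x(t) = 7·sin(4·t) + 4. We have position x(t) = 7·sin(4·t) + 4. Substituting t = pi/8: x(pi/8) = 11.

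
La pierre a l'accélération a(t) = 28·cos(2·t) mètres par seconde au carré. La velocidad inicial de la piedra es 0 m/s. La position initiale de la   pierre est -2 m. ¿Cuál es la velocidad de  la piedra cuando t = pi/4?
Partiendo de la aceleración a(t) = 28·cos(2·t), tomamos 1 integral. La integral de la aceleración es la velocidad. Usando v(0) = 0, obtenemos v(t) = 14·sin(2·t). Tenemos la velocidad v(t) = 14·sin(2·t). Sustituyendo t = pi/4: v(pi/4) = 14.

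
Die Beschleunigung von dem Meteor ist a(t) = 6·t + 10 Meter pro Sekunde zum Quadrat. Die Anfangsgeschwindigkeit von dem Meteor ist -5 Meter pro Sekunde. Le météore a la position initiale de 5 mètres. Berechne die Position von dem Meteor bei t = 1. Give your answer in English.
To solve this, we need to take 2 integrals of our acceleration equation a(t) = 6·t + 10. The integral of acceleration, with v(0) = -5, gives velocity: v(t) = 3·t^2 + 10·t - 5. Integrating velocity and using the initial condition x(0) = 5, we get x(t) = t^3 + 5·t^2 - 5·t + 5. We have position x(t) = t^3 + 5·t^2 - 5·t + 5. Substituting t = 1: x(1) = 6.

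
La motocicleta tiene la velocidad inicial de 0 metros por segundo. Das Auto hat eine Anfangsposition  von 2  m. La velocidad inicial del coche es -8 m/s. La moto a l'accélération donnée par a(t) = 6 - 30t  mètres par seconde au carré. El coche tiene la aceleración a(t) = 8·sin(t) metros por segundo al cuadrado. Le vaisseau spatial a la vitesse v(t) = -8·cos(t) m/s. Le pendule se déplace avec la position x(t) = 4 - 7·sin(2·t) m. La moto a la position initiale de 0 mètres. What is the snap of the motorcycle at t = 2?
Starting from acceleration a(t) = 6 - 30·t, we take 2 derivatives. The derivative of acceleration gives jerk: j(t) = -30. Differentiating jerk, we get snap: s(t) = 0. We have snap s(t) = 0. Substituting t = 2: s(2) = 0.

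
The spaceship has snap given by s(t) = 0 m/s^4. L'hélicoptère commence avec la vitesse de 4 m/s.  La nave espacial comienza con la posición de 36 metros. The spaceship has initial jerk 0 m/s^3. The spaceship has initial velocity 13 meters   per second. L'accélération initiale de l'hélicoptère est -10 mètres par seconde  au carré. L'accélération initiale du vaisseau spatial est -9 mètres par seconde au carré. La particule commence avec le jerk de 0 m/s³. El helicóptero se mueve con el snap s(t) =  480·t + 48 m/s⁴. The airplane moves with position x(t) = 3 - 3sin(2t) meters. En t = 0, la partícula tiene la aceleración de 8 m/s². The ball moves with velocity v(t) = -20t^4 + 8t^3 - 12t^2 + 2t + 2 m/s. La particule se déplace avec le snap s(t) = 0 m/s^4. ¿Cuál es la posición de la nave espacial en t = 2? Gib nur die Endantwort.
La respuesta es 44.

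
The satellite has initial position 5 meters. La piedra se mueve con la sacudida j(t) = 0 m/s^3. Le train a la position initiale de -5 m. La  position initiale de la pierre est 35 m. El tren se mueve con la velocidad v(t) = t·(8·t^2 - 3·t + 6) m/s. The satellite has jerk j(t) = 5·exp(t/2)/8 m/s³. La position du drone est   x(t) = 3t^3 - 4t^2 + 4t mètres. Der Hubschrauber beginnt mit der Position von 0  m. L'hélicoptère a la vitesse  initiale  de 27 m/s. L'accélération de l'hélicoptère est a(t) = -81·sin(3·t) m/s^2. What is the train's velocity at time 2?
From the given velocity equation v(t) = t·(8·t^2 - 3·t + 6), we substitute t = 2 to get v = 64.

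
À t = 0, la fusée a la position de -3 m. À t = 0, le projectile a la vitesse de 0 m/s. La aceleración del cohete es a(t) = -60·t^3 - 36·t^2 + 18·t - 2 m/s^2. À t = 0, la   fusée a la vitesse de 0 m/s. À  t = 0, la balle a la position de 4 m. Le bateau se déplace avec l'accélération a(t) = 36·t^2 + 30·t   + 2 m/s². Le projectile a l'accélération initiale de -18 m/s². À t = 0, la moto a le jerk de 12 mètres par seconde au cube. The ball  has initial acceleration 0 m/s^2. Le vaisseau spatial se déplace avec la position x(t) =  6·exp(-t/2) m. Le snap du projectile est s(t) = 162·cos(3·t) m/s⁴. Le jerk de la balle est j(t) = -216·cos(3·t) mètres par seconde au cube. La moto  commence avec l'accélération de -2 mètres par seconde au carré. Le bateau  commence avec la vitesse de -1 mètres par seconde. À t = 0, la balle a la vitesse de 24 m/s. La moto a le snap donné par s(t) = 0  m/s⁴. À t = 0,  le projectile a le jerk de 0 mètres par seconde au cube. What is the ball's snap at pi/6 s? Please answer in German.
Wir müssen unsere Gleichung für den Ruck j(t) = -216·cos(3·t) 1-mal ableiten. Die Ableitung von dem Ruck ergibt den Snap: s(t) = 648·sin(3·t). Wir haben den Snap s(t) = 648·sin(3·t). Durch Einsetzen von t = pi/6: s(pi/6) = 648.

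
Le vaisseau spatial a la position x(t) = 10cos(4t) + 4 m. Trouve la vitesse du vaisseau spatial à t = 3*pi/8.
Nous devons dériver notre équation de la position x(t) = 10·cos(4·t) + 4 1 fois. La dérivée de la position donne la vitesse: v(t) = -40·sin(4·t). En utilisant v(t) = -40·sin(4·t) et en substituant t = 3*pi/8, nous trouvons v = 40.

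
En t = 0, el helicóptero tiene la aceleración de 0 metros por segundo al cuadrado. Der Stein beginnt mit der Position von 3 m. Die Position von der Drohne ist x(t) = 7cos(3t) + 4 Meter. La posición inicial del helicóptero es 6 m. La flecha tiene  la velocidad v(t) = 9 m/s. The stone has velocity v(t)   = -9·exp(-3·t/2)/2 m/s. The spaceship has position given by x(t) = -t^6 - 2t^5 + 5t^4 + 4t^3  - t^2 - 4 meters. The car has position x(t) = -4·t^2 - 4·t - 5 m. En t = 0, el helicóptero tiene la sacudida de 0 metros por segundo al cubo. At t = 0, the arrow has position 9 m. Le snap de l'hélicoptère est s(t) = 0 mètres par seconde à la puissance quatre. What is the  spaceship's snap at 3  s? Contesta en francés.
En partant de la position x(t) = -t^6 - 2·t^5 + 5·t^4 + 4·t^3 - t^2 - 4, nous prenons 4 dérivées. La dérivée de la position donne la vitesse: v(t) = -6·t^5 - 10·t^4 + 20·t^3 + 12·t^2 - 2·t. En dérivant la vitesse, nous obtenons l'accélération: a(t) = -30·t^4 - 40·t^3 + 60·t^2 + 24·t - 2. La dérivée de l'accélération donne le jerk: j(t) = -120·t^3 - 120·t^2 + 120·t + 24. La dérivée du jerk donne le snap: s(t) = -360·t^2 - 240·t + 120. En utilisant s(t) = -360·t^2 - 240·t + 120 et en substituant t = 3, nous trouvons s = -3840.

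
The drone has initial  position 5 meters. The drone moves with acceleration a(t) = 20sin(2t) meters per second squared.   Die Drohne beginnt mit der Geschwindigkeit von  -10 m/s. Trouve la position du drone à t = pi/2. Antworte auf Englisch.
We need to integrate our acceleration equation a(t) = 20·sin(2·t) 2 times. The integral of acceleration, with v(0) = -10, gives velocity: v(t) = -10·cos(2·t). The antiderivative of velocity, with x(0) = 5, gives position: x(t) = 5 - 5·sin(2·t). From the given position equation x(t) = 5 - 5·sin(2·t), we substitute t = pi/2 to get x = 5.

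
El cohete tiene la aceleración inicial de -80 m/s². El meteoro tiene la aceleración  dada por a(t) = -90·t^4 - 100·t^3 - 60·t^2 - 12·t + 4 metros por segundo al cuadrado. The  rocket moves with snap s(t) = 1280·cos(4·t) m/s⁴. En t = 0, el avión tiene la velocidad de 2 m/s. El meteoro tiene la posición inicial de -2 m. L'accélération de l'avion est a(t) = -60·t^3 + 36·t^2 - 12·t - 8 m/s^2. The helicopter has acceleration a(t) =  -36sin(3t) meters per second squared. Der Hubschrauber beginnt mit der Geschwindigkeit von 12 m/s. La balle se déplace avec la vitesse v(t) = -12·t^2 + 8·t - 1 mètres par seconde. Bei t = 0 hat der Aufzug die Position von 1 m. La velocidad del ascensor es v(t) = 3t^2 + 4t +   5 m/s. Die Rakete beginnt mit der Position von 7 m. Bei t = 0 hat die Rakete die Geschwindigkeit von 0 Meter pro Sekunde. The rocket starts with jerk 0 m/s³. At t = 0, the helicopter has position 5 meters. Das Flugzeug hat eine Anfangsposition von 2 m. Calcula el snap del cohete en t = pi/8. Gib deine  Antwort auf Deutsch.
Aus der Gleichung für den Snap s(t) = 1280·cos(4·t), setzen wir t = pi/8 ein und erhalten s = 0.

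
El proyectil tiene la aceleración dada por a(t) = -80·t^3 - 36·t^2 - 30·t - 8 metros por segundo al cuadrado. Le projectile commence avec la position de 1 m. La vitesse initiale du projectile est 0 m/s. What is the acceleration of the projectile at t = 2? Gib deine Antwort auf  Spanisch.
De la ecuación de la aceleración a(t) = -80·t^3 - 36·t^2 - 30·t - 8, sustituimos t = 2 para obtener a = -852.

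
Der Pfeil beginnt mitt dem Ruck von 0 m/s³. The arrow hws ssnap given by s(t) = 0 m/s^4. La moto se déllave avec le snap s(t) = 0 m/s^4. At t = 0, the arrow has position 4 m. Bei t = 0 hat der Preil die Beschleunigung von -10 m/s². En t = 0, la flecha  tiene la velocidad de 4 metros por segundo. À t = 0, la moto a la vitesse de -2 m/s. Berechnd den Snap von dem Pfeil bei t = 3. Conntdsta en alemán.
Mit s(t) = 0 und Einsetzen von t = 3, finden wir s = 0.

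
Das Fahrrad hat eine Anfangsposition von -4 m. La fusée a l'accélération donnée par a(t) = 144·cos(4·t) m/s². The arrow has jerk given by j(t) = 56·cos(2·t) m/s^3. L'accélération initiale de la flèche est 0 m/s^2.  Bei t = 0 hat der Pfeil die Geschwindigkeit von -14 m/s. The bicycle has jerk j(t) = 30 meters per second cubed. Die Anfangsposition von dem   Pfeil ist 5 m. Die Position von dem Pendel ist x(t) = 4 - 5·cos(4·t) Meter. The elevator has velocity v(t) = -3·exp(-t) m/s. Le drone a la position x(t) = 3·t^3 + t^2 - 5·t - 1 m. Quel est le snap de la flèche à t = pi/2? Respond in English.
We must differentiate our jerk equation j(t) = 56·cos(2·t) 1 time. Differentiating jerk, we get snap: s(t) = -112·sin(2·t). From the given snap equation s(t) = -112·sin(2·t), we substitute t = pi/2 to get s = 0.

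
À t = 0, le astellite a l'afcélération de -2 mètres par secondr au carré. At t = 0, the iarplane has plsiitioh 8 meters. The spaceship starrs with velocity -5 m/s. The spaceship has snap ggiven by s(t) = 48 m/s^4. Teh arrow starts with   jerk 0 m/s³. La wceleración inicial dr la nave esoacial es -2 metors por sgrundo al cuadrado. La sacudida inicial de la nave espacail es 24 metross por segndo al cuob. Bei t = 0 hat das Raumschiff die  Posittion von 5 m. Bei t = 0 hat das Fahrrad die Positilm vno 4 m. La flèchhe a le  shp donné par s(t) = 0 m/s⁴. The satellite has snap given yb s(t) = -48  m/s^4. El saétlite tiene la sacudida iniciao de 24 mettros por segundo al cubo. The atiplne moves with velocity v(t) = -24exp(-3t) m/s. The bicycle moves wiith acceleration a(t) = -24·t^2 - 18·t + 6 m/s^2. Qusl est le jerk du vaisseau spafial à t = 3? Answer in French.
En partant du snap s(t) = 48, nous prenons 1 primitive. En intégrant le snap et en utilisant la condition initiale j(0) = 24, nous obtenons j(t) = 48·t + 24. De l'équation du jerk j(t) = 48·t + 24, nous substituons t = 3 pour obtenir j = 168.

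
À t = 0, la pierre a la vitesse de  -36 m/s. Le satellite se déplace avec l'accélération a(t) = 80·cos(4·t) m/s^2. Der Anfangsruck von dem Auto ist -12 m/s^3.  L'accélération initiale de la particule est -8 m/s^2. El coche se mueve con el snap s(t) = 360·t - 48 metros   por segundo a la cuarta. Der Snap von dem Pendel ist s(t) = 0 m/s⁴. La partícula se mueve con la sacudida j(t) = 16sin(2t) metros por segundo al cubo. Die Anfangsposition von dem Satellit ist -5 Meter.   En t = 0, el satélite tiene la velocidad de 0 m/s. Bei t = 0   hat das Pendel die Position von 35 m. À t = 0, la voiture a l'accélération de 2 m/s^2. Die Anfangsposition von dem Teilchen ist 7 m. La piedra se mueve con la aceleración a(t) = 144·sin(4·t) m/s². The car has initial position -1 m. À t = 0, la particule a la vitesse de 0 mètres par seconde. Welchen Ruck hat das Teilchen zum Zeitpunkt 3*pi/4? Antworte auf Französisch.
De l'équation du jerk j(t) = 16·sin(2·t), nous substituons t = 3*pi/4 pour obtenir j = -16.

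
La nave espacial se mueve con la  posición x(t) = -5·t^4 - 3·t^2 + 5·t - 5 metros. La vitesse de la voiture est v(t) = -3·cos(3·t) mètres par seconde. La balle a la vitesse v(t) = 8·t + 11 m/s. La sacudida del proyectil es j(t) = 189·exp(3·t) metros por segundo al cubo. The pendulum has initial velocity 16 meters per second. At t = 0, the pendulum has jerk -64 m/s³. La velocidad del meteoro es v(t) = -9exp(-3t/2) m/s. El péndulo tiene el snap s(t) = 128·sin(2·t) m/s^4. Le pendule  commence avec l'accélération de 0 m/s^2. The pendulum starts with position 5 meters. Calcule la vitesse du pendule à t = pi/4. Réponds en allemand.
Ausgehend von dem Snap s(t) = 128·sin(2·t), nehmen wir 3 Stammfunktionen. Die Stammfunktion von dem Snap, mit j(0) = -64, ergibt den Ruck: j(t) = -64·cos(2·t). Durch Integration von dem Ruck und Verwendung der Anfangsbedingung a(0) = 0, erhalten wir a(t) = -32·sin(2·t). Mit ∫a(t)dt und Anwendung von v(0) = 16, finden wir v(t) = 16·cos(2·t). Wir haben die Geschwindigkeit v(t) = 16·cos(2·t). Durch Einsetzen von t = pi/4: v(pi/4) = 0.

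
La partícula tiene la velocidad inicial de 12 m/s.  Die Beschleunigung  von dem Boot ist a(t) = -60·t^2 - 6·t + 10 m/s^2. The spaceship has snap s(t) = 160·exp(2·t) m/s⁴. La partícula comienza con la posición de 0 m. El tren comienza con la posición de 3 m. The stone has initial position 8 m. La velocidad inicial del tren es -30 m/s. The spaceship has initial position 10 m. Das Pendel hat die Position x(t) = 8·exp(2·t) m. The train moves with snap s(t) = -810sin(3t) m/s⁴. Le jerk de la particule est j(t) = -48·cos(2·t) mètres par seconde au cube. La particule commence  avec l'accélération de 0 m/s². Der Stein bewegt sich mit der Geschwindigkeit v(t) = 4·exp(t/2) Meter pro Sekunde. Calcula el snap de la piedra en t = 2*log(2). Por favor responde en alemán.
Wir müssen unsere Gleichung für die Geschwindigkeit v(t) = 4·exp(t/2) 3-mal ableiten. Durch Ableiten von der Geschwindigkeit erhalten wir die Beschleunigung: a(t) = 2·exp(t/2). Mit d/dt von a(t) finden wir j(t) = exp(t/2). Mit d/dt von j(t) finden wir s(t) = exp(t/2)/2. Aus der Gleichung für den Snap s(t) = exp(t/2)/2, setzen wir t = 2*log(2) ein und erhalten s = 1.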